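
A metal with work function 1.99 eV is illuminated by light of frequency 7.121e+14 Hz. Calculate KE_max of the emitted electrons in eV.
0.9550 eV

Using Einstein's photoelectric equation: KE_max = hf - φ

First, calculate the photon energy:
E_photon = hf = (6.626×10⁻³⁴ J·s)(7.121e+14 Hz)
E_photon = 2.9450 eV

Then, the maximum kinetic energy:
KE_max = E_photon - φ = 2.9450 eV - 1.99 eV = 0.9550 eV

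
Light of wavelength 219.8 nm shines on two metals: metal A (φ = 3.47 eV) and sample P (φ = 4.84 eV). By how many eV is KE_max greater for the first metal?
1.3700 eV

Using KE_max = hc/λ - φ for each metal:

Photon energy: E = hc/λ = 5.6408 eV

For metal A (φ₁ = 3.47 eV):
KE₁ = E - φ₁ = 5.6408 - 3.47 = 2.1708 eV

For sample P (φ₂ = 4.84 eV):
KE₂ = E - φ₂ = 5.6408 - 4.84 = 0.8008 eV

Difference:
ΔKE = KE₁ - KE₂ = 2.1708 - 0.8008 = 1.3700 eV

Note: The difference equals the difference in work functions: 4.84 - 3.47 = 1.37 eV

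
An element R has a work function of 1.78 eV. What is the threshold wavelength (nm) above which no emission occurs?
696.54 nm

The threshold wavelength is when the photon energy equals the work function:
hc/λ₀ = φ

Solving for λ₀:
λ₀ = hc/φ = (6.626×10⁻³⁴ J·s)(3×10⁸ m/s) / (1.78 eV × 1.602×10⁻¹⁹ J/eV)
λ₀ = 696.54 nm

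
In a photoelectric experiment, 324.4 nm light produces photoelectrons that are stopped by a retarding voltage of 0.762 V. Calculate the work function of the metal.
3.06 eV

The stopping potential gives the maximum kinetic energy: KE_max = eV_s = 0.762 eV

From Einstein's photoelectric equation: KE_max = hc/λ - φ
Rearranging: φ = hc/λ - KE_max

Calculate photon energy:
E_photon = hc/λ = (6.626×10⁻³⁴ J·s)(3×10⁸ m/s) / (324.4×10⁻⁹ m) = 3.8220 eV

Therefore:
φ = 3.8220 - 0.762 = 3.06 eV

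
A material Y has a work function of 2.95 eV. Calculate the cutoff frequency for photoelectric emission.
7.1331e+14 Hz

The threshold frequency is when the photon energy equals the work function:
hf₀ = φ

Solving for f₀:
f₀ = φ/h = (2.95 eV × 1.602×10⁻¹⁹ J/eV) / (6.626×10⁻³⁴ J·s)
f₀ = 7.1331e+14 Hz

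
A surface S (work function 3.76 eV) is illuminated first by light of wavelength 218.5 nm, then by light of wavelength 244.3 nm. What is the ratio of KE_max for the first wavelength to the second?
1.4557

Using Einstein's equation: KE_max = hc/λ - φ

For λ₁ = 218.5 nm:
E₁ = hc/λ₁ = 5.6743 eV
KE₁ = E₁ - φ = 5.6743 - 3.76 = 1.9143 eV

For λ₂ = 244.3 nm:
E₂ = hc/λ₂ = 5.0751 eV
KE₂ = E₂ - φ = 5.0751 - 3.76 = 1.3151 eV

Ratio: KE₁/KE₂ = 1.9143/1.3151 = 1.4557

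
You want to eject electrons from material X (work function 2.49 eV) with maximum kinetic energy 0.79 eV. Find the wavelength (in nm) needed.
378.00 nm

From Einstein's equation: KE_max = hc/λ - φ

Rearranging for λ:
hc/λ = KE_max + φ
λ = hc/(KE_max + φ)

Required photon energy:
E_photon = KE_max + φ = 0.79 + 2.49 = 3.28 eV

Required wavelength:
λ = hc/E_photon = (6.626×10⁻³⁴)(3×10⁸) / (3.28 × 1.602×10⁻¹⁹)
λ = 378.00 nm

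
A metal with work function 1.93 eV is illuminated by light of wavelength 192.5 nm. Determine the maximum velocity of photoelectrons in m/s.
1.2596e+06 m/s

First, find the maximum kinetic energy:
E_photon = hc/λ = 6.4407 eV
KE_max = E_photon - φ = 6.4407 - 1.93 = 4.5107 eV

Convert to Joules: KE_max = 4.5107 × 1.602×10⁻¹⁹ J = 7.2270e-19 J

Then use KE = ½mv² to find velocity:
v = √(2·KE/m) = √(2 × 7.2270e-19 J / 9.109e-31 kg)
v = 1.2596e+06 m/s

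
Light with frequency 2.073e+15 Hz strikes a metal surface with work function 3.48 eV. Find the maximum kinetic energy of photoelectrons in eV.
5.0932 eV

Using Einstein's photoelectric equation: KE_max = hf - φ

First, calculate the photon energy:
E_photon = hf = (6.626×10⁻³⁴ J·s)(2.073e+15 Hz)
E_photon = 8.5732 eV

Then, the maximum kinetic energy:
KE_max = E_photon - φ = 8.5732 eV - 3.48 eV = 5.0932 eV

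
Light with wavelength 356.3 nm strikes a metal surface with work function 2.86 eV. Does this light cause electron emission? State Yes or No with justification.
Yes

For photoemission, the photon energy must exceed the work function.

Photon energy: E = hc/λ = 3.4798 eV
Work function: φ = 2.86 eV

Since E_photon (3.4798 eV) > φ (2.86 eV), photoemission WILL occur.
The threshold wavelength is λ₀ = hc/φ = 433.5 nm.
Since 356.3 nm < 433.5 nm, the light has sufficient energy.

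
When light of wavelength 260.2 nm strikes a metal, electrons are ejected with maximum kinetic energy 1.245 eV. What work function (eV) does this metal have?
3.52 eV

From Einstein's photoelectric equation: KE_max = hf - φ = hc/λ - φ

Rearranging for φ:
φ = hc/λ - KE_max

Calculate photon energy:
E_photon = hc/λ = 4.7650 eV

Therefore:
φ = 4.7650 - 1.245 = 3.52 eV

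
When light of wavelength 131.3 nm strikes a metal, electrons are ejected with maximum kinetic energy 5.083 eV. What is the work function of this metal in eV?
4.36 eV

From Einstein's photoelectric equation: KE_max = hf - φ = hc/λ - φ

Rearranging for φ:
φ = hc/λ - KE_max

Calculate photon energy:
E_photon = hc/λ = 9.4428 eV

Therefore:
φ = 9.4428 - 5.083 = 4.36 eV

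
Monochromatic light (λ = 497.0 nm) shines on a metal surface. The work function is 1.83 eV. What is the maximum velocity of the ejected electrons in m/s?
4.8353e+05 m/s

First, find the maximum kinetic energy:
E_photon = hc/λ = 2.4947 eV
KE_max = E_photon - φ = 2.4947 - 1.83 = 0.6647 eV

Convert to Joules: KE_max = 0.6647 × 1.602×10⁻¹⁹ J = 1.0649e-19 J

Then use KE = ½mv² to find velocity:
v = √(2·KE/m) = √(2 × 1.0649e-19 J / 9.109e-31 kg)
v = 4.8353e+05 m/s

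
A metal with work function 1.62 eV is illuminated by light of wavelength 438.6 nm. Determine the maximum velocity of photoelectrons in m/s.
6.5155e+05 m/s

First, find the maximum kinetic energy:
E_photon = hc/λ = 2.8268 eV
KE_max = E_photon - φ = 2.8268 - 1.62 = 1.2068 eV

Convert to Joules: KE_max = 1.2068 × 1.602×10⁻¹⁹ J = 1.9335e-19 J

Then use KE = ½mv² to find velocity:
v = √(2·KE/m) = √(2 × 1.9335e-19 J / 9.109e-31 kg)
v = 6.5155e+05 m/s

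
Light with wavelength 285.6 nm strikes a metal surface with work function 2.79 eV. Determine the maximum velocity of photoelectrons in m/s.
7.3868e+05 m/s

First, find the maximum kinetic energy:
E_photon = hc/λ = 4.3412 eV
KE_max = E_photon - φ = 4.3412 - 2.79 = 1.5512 eV

Convert to Joules: KE_max = 1.5512 × 1.602×10⁻¹⁹ J = 2.4853e-19 J

Then use KE = ½mv² to find velocity:
v = √(2·KE/m) = √(2 × 2.4853e-19 J / 9.109e-31 kg)
v = 7.3868e+05 m/s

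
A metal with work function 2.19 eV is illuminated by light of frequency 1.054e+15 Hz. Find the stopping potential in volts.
2.1690 V

The stopping potential V_s satisfies: eV_s = KE_max

First, find KE_max using Einstein's equation:
E_photon = hf = (6.626×10⁻³⁴ J·s)(1.054e+15 Hz) = 4.3590 eV
KE_max = E_photon - φ = 4.3590 - 2.19 = 2.1690 eV

Since eV_s = KE_max:
V_s = KE_max/e = 2.1690 V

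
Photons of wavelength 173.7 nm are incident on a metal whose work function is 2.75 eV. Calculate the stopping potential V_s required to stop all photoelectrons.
4.3878 V

The stopping potential V_s satisfies: eV_s = KE_max

First, find KE_max using Einstein's equation:
E_photon = hc/λ = 7.1378 eV
KE_max = E_photon - φ = 7.1378 - 2.75 = 4.3878 eV

Since eV_s = KE_max:
V_s = KE_max/e = 4.3878 V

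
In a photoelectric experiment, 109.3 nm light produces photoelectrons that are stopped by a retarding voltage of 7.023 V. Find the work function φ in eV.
4.32 eV

The stopping potential gives the maximum kinetic energy: KE_max = eV_s = 7.023 eV

From Einstein's photoelectric equation: KE_max = hc/λ - φ
Rearranging: φ = hc/λ - KE_max

Calculate photon energy:
E_photon = hc/λ = (6.626×10⁻³⁴ J·s)(3×10⁸ m/s) / (109.3×10⁻⁹ m) = 11.3435 eV

Therefore:
φ = 11.3435 - 7.023 = 4.32 eV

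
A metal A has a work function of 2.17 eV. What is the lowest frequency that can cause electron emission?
5.2470e+14 Hz

The threshold frequency is when the photon energy equals the work function:
hf₀ = φ

Solving for f₀:
f₀ = φ/h = (2.17 eV × 1.602×10⁻¹⁹ J/eV) / (6.626×10⁻³⁴ J·s)
f₀ = 5.2470e+14 Hz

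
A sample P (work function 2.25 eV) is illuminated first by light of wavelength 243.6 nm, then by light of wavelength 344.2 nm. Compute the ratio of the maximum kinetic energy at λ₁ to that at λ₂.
2.1002

Using Einstein's equation: KE_max = hc/λ - φ

For λ₁ = 243.6 nm:
E₁ = hc/λ₁ = 5.0897 eV
KE₁ = E₁ - φ = 5.0897 - 2.25 = 2.8397 eV

For λ₂ = 344.2 nm:
E₂ = hc/λ₂ = 3.6021 eV
KE₂ = E₂ - φ = 3.6021 - 2.25 = 1.3521 eV

Ratio: KE₁/KE₂ = 2.8397/1.3521 = 2.1002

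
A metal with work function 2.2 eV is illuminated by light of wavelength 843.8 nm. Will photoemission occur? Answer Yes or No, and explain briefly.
No

For photoemission, the photon energy must exceed the work function.

Photon energy: E = hc/λ = 1.4694 eV
Work function: φ = 2.2 eV

Since E_photon (1.4694 eV) < φ (2.2 eV), photoemission will NOT occur.
The threshold wavelength is λ₀ = hc/φ = 563.6 nm.
Since 843.8 nm > 563.6 nm, the photons lack sufficient energy.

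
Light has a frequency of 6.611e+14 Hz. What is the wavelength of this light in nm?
453.48 nm

Using the wave equation: c = fλ

Solving for wavelength:
λ = c/f = (3×10⁸ m/s) / (6.611e+14 Hz)
λ = 453.48 nm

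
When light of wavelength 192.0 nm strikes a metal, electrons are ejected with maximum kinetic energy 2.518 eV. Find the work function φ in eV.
3.94 eV

From Einstein's photoelectric equation: KE_max = hf - φ = hc/λ - φ

Rearranging for φ:
φ = hc/λ - KE_max

Calculate photon energy:
E_photon = hc/λ = 6.4575 eV

Therefore:
φ = 6.4575 - 2.518 = 3.94 eV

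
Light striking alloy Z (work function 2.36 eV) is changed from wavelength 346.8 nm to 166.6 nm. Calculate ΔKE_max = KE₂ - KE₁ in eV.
3.8669 eV

Using Einstein's equation: KE_max = hc/λ - φ

For λ₁ = 346.8 nm:
KE₁ = hc/λ₁ - φ = 3.5751 - 2.36 = 1.2151 eV

For λ₂ = 166.6 nm:
KE₂ = hc/λ₂ - φ = 7.4420 - 2.36 = 5.0820 eV

Change in KE:
ΔKE = KE₂ - KE₁ = 5.0820 - 1.2151 = 3.8669 eV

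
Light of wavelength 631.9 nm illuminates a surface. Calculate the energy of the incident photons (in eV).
1.9621 eV

Using E = hf = hc/λ:

E = hc/λ = (6.626×10⁻³⁴ J·s)(3×10⁸ m/s) / (631.9×10⁻⁹ m)
E = 1.9621 eV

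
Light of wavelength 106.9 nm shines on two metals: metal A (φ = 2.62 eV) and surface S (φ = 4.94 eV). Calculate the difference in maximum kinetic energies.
2.3200 eV

Using KE_max = hc/λ - φ for each metal:

Photon energy: E = hc/λ = 11.5981 eV

For metal A (φ₁ = 2.62 eV):
KE₁ = E - φ₁ = 11.5981 - 2.62 = 8.9781 eV

For surface S (φ₂ = 4.94 eV):
KE₂ = E - φ₂ = 11.5981 - 4.94 = 6.6581 eV

Difference:
ΔKE = KE₁ - KE₂ = 8.9781 - 6.6581 = 2.3200 eV

Note: The difference equals the difference in work functions: 4.94 - 2.62 = 2.32 eV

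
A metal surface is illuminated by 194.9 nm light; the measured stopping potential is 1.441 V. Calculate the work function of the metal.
4.92 eV

The stopping potential gives the maximum kinetic energy: KE_max = eV_s = 1.441 eV

From Einstein's photoelectric equation: KE_max = hc/λ - φ
Rearranging: φ = hc/λ - KE_max

Calculate photon energy:
E_photon = hc/λ = (6.626×10⁻³⁴ J·s)(3×10⁸ m/s) / (194.9×10⁻⁹ m) = 6.3614 eV

Therefore:
φ = 6.3614 - 1.441 = 4.92 eV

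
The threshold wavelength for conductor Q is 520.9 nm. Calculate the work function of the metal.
2.38 eV

At the threshold wavelength, photon energy equals work function:
φ = hc/λ₀

Calculating:
φ = (6.626×10⁻³⁴ J·s)(3×10⁸ m/s) / (520.9×10⁻⁹ m)
φ = 2.38 eV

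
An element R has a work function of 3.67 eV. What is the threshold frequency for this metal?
8.8740e+14 Hz

The threshold frequency is when the photon energy equals the work function:
hf₀ = φ

Solving for f₀:
f₀ = φ/h = (3.67 eV × 1.602×10⁻¹⁹ J/eV) / (6.626×10⁻³⁴ J·s)
f₀ = 8.8740e+14 Hz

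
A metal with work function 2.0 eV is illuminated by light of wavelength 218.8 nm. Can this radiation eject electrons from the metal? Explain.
Yes

For photoemission, the photon energy must exceed the work function.

Photon energy: E = hc/λ = 5.6666 eV
Work function: φ = 2.0 eV

Since E_photon (5.6666 eV) > φ (2.0 eV), photoemission WILL occur.
The threshold wavelength is λ₀ = hc/φ = 619.9 nm.
Since 218.8 nm < 619.9 nm, the light has sufficient energy.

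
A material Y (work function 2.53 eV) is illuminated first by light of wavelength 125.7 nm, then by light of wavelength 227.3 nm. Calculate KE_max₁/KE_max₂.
2.5075

Using Einstein's equation: KE_max = hc/λ - φ

For λ₁ = 125.7 nm:
E₁ = hc/λ₁ = 9.8635 eV
KE₁ = E₁ - φ = 9.8635 - 2.53 = 7.3335 eV

For λ₂ = 227.3 nm:
E₂ = hc/λ₂ = 5.4547 eV
KE₂ = E₂ - φ = 5.4547 - 2.53 = 2.9247 eV

Ratio: KE₁/KE₂ = 7.3335/2.9247 = 2.5075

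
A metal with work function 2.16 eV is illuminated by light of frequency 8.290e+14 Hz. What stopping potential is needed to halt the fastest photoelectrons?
1.2685 V

The stopping potential V_s satisfies: eV_s = KE_max

First, find KE_max using Einstein's equation:
E_photon = hf = (6.626×10⁻³⁴ J·s)(8.290e+14 Hz) = 3.4285 eV
KE_max = E_photon - φ = 3.4285 - 2.16 = 1.2685 eV

Since eV_s = KE_max:
V_s = KE_max/e = 1.2685 V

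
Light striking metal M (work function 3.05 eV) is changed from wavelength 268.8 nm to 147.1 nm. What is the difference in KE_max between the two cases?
3.8161 eV

Using Einstein's equation: KE_max = hc/λ - φ

For λ₁ = 268.8 nm:
KE₁ = hc/λ₁ - φ = 4.6125 - 3.05 = 1.5625 eV

For λ₂ = 147.1 nm:
KE₂ = hc/λ₂ - φ = 8.4286 - 3.05 = 5.3786 eV

Change in KE:
ΔKE = KE₂ - KE₁ = 5.3786 - 1.5625 = 3.8161 eV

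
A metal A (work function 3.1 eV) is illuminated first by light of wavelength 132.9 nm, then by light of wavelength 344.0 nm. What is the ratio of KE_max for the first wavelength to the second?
12.3547

Using Einstein's equation: KE_max = hc/λ - φ

For λ₁ = 132.9 nm:
E₁ = hc/λ₁ = 9.3291 eV
KE₁ = E₁ - φ = 9.3291 - 3.1 = 6.2291 eV

For λ₂ = 344.0 nm:
E₂ = hc/λ₂ = 3.6042 eV
KE₂ = E₂ - φ = 3.6042 - 3.1 = 0.5042 eV

Ratio: KE₁/KE₂ = 6.2291/0.5042 = 12.3547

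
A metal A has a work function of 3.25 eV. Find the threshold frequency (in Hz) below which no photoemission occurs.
7.8585e+14 Hz

The threshold frequency is when the photon energy equals the work function:
hf₀ = φ

Solving for f₀:
f₀ = φ/h = (3.25 eV × 1.602×10⁻¹⁹ J/eV) / (6.626×10⁻³⁴ J·s)
f₀ = 7.8585e+14 Hz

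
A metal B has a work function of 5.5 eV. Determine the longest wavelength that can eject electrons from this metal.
225.43 nm

The threshold wavelength is when the photon energy equals the work function:
hc/λ₀ = φ

Solving for λ₀:
λ₀ = hc/φ = (6.626×10⁻³⁴ J·s)(3×10⁸ m/s) / (5.5 eV × 1.602×10⁻¹⁹ J/eV)
λ₀ = 225.43 nm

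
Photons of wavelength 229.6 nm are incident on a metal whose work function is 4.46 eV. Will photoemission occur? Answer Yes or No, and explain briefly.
Yes

For photoemission, the photon energy must exceed the work function.

Photon energy: E = hc/λ = 5.4000 eV
Work function: φ = 4.46 eV

Since E_photon (5.4000 eV) > φ (4.46 eV), photoemission WILL occur.
The threshold wavelength is λ₀ = hc/φ = 278.0 nm.
Since 229.6 nm < 278.0 nm, the light has sufficient energy.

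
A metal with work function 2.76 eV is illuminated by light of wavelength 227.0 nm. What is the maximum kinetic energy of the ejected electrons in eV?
2.7019 eV

Using Einstein's photoelectric equation: KE_max = hf - φ = hc/λ - φ

First, calculate the photon energy:
E_photon = hc/λ = (6.626×10⁻³⁴ J·s)(3×10⁸ m/s) / (227.0×10⁻⁹ m)
E_photon = 5.4619 eV

Then, the maximum kinetic energy:
KE_max = E_photon - φ = 5.4619 eV - 2.76 eV = 2.7019 eV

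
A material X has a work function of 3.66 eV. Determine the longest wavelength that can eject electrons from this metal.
338.75 nm

The threshold wavelength is when the photon energy equals the work function:
hc/λ₀ = φ

Solving for λ₀:
λ₀ = hc/φ = (6.626×10⁻³⁴ J·s)(3×10⁸ m/s) / (3.66 eV × 1.602×10⁻¹⁹ J/eV)
λ₀ = 338.75 nm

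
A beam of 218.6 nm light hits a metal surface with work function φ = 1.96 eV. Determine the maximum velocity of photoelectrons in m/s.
1.1427e+06 m/s

First, find the maximum kinetic energy:
E_photon = hc/λ = 5.6717 eV
KE_max = E_photon - φ = 5.6717 - 1.96 = 3.7117 eV

Convert to Joules: KE_max = 3.7117 × 1.602×10⁻¹⁹ J = 5.9469e-19 J

Then use KE = ½mv² to find velocity:
v = √(2·KE/m) = √(2 × 5.9469e-19 J / 9.109e-31 kg)
v = 1.1427e+06 m/s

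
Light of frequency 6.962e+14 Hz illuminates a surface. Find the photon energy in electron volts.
2.8793 eV

Using E = hf:

E = hf = (6.626×10⁻³⁴ J·s)(6.962e+14 Hz)
E = 2.8793 eV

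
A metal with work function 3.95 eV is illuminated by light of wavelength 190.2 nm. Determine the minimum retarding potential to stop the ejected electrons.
2.5686 V

The stopping potential V_s satisfies: eV_s = KE_max

First, find KE_max using Einstein's equation:
E_photon = hc/λ = 6.5186 eV
KE_max = E_photon - φ = 6.5186 - 3.95 = 2.5686 eV

Since eV_s = KE_max:
V_s = KE_max/e = 2.5686 V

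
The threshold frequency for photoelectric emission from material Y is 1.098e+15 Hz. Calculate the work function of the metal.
4.54 eV

At the threshold frequency, photon energy equals work function:
φ = hf₀

Calculating:
φ = (6.626×10⁻³⁴ J·s)(1.098e+15 Hz)
φ = 4.54 eV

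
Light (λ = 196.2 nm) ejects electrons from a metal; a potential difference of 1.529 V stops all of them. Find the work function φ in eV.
4.79 eV

The stopping potential gives the maximum kinetic energy: KE_max = eV_s = 1.529 eV

From Einstein's photoelectric equation: KE_max = hc/λ - φ
Rearranging: φ = hc/λ - KE_max

Calculate photon energy:
E_photon = hc/λ = (6.626×10⁻³⁴ J·s)(3×10⁸ m/s) / (196.2×10⁻⁹ m) = 6.3193 eV

Therefore:
φ = 6.3193 - 1.529 = 4.79 eV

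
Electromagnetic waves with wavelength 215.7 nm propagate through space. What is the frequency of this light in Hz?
1.3899e+15 Hz

Using the wave equation: c = fλ

Solving for frequency:
f = c/λ = (3×10⁸ m/s) / (215.7×10⁻⁹ m)
f = 1.3899e+15 Hz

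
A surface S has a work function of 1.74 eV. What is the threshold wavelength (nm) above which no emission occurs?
712.55 nm

The threshold wavelength is when the photon energy equals the work function:
hc/λ₀ = φ

Solving for λ₀:
λ₀ = hc/φ = (6.626×10⁻³⁴ J·s)(3×10⁸ m/s) / (1.74 eV × 1.602×10⁻¹⁹ J/eV)
λ₀ = 712.55 nm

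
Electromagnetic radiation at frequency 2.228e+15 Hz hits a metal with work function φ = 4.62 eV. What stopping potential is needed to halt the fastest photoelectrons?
4.5943 V

The stopping potential V_s satisfies: eV_s = KE_max

First, find KE_max using Einstein's equation:
E_photon = hf = (6.626×10⁻³⁴ J·s)(2.228e+15 Hz) = 9.2143 eV
KE_max = E_photon - φ = 9.2143 - 4.62 = 4.5943 eV

Since eV_s = KE_max:
V_s = KE_max/e = 4.5943 V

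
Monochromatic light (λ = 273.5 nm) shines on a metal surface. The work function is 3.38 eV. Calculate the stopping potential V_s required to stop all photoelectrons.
1.1532 V

The stopping potential V_s satisfies: eV_s = KE_max

First, find KE_max using Einstein's equation:
E_photon = hc/λ = 4.5332 eV
KE_max = E_photon - φ = 4.5332 - 3.38 = 1.1532 eV

Since eV_s = KE_max:
V_s = KE_max/e = 1.1532 V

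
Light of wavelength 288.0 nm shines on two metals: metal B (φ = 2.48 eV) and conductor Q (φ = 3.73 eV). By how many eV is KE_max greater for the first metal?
1.2500 eV

Using KE_max = hc/λ - φ for each metal:

Photon energy: E = hc/λ = 4.3050 eV

For metal B (φ₁ = 2.48 eV):
KE₁ = E - φ₁ = 4.3050 - 2.48 = 1.8250 eV

For conductor Q (φ₂ = 3.73 eV):
KE₂ = E - φ₂ = 4.3050 - 3.73 = 0.5750 eV

Difference:
ΔKE = KE₁ - KE₂ = 1.8250 - 0.5750 = 1.2500 eV

Note: The difference equals the difference in work functions: 3.73 - 2.48 = 1.25 eV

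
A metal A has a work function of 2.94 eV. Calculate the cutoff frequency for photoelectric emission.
7.1089e+14 Hz

The threshold frequency is when the photon energy equals the work function:
hf₀ = φ

Solving for f₀:
f₀ = φ/h = (2.94 eV × 1.602×10⁻¹⁹ J/eV) / (6.626×10⁻³⁴ J·s)
f₀ = 7.1089e+14 Hz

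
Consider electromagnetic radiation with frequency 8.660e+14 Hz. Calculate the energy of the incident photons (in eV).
3.5815 eV

Using E = hf:

E = hf = (6.626×10⁻³⁴ J·s)(8.660e+14 Hz)
E = 3.5815 eV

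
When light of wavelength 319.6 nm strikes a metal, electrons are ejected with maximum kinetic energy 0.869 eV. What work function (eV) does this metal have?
3.01 eV

From Einstein's photoelectric equation: KE_max = hf - φ = hc/λ - φ

Rearranging for φ:
φ = hc/λ - KE_max

Calculate photon energy:
E_photon = hc/λ = 3.8794 eV

Therefore:
φ = 3.8794 - 0.869 = 3.01 eV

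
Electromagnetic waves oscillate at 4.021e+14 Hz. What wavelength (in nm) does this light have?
745.57 nm

Using the wave equation: c = fλ

Solving for wavelength:
λ = c/f = (3×10⁸ m/s) / (4.021e+14 Hz)
λ = 745.57 nm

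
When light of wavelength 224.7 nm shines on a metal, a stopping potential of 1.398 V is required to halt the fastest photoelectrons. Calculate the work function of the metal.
4.12 eV

The stopping potential gives the maximum kinetic energy: KE_max = eV_s = 1.398 eV

From Einstein's photoelectric equation: KE_max = hc/λ - φ
Rearranging: φ = hc/λ - KE_max

Calculate photon energy:
E_photon = hc/λ = (6.626×10⁻³⁴ J·s)(3×10⁸ m/s) / (224.7×10⁻⁹ m) = 5.5178 eV

Therefore:
φ = 5.5178 - 1.398 = 4.12 eV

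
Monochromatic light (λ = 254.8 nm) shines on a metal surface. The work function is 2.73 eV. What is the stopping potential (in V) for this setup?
2.1359 V

The stopping potential V_s satisfies: eV_s = KE_max

First, find KE_max using Einstein's equation:
E_photon = hc/λ = 4.8659 eV
KE_max = E_photon - φ = 4.8659 - 2.73 = 2.1359 eV

Since eV_s = KE_max:
V_s = KE_max/e = 2.1359 V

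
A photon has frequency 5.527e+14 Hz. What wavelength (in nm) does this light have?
542.41 nm

Using the wave equation: c = fλ

Solving for wavelength:
λ = c/f = (3×10⁸ m/s) / (5.527e+14 Hz)
λ = 542.41 nm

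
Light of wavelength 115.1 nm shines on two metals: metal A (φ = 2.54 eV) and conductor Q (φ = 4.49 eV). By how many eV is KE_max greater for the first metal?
1.9500 eV

Using KE_max = hc/λ - φ for each metal:

Photon energy: E = hc/λ = 10.7719 eV

For metal A (φ₁ = 2.54 eV):
KE₁ = E - φ₁ = 10.7719 - 2.54 = 8.2319 eV

For conductor Q (φ₂ = 4.49 eV):
KE₂ = E - φ₂ = 10.7719 - 4.49 = 6.2819 eV

Difference:
ΔKE = KE₁ - KE₂ = 8.2319 - 6.2819 = 1.9500 eV

Note: The difference equals the difference in work functions: 4.49 - 2.54 = 1.95 eV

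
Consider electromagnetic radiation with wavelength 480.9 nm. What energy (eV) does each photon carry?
2.5782 eV

Using E = hf = hc/λ:

E = hc/λ = (6.626×10⁻³⁴ J·s)(3×10⁸ m/s) / (480.9×10⁻⁹ m)
E = 2.5782 eV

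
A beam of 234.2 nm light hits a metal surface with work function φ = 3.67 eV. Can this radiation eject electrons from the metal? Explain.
Yes

For photoemission, the photon energy must exceed the work function.

Photon energy: E = hc/λ = 5.2939 eV
Work function: φ = 3.67 eV

Since E_photon (5.2939 eV) > φ (3.67 eV), photoemission WILL occur.
The threshold wavelength is λ₀ = hc/φ = 337.8 nm.
Since 234.2 nm < 337.8 nm, the light has sufficient energy.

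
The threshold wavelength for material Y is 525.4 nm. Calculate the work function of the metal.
2.36 eV

At the threshold wavelength, photon energy equals work function:
φ = hc/λ₀

Calculating:
φ = (6.626×10⁻³⁴ J·s)(3×10⁸ m/s) / (525.4×10⁻⁹ m)
φ = 2.36 eV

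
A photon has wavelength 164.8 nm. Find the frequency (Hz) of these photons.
1.8191e+15 Hz

Using the wave equation: c = fλ

Solving for frequency:
f = c/λ = (3×10⁸ m/s) / (164.8×10⁻⁹ m)
f = 1.8191e+15 Hz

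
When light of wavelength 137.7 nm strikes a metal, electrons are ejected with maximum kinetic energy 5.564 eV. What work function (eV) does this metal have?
3.44 eV

From Einstein's photoelectric equation: KE_max = hf - φ = hc/λ - φ

Rearranging for φ:
φ = hc/λ - KE_max

Calculate photon energy:
E_photon = hc/λ = 9.0039 eV

Therefore:
φ = 9.0039 - 5.564 = 3.44 eV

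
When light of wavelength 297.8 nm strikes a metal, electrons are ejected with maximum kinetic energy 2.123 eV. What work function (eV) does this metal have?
2.04 eV

From Einstein's photoelectric equation: KE_max = hf - φ = hc/λ - φ

Rearranging for φ:
φ = hc/λ - KE_max

Calculate photon energy:
E_photon = hc/λ = 4.1633 eV

Therefore:
φ = 4.1633 - 2.123 = 2.04 eV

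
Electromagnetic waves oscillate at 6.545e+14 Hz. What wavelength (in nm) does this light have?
458.05 nm

Using the wave equation: c = fλ

Solving for wavelength:
λ = c/f = (3×10⁸ m/s) / (6.545e+14 Hz)
λ = 458.05 nm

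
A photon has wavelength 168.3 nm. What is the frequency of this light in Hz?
1.7813e+15 Hz

Using the wave equation: c = fλ

Solving for frequency:
f = c/λ = (3×10⁸ m/s) / (168.3×10⁻⁹ m)
f = 1.7813e+15 Hz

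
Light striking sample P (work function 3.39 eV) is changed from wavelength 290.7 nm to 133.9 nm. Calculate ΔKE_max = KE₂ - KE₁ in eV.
4.9944 eV

Using Einstein's equation: KE_max = hc/λ - φ

For λ₁ = 290.7 nm:
KE₁ = hc/λ₁ - φ = 4.2650 - 3.39 = 0.8750 eV

For λ₂ = 133.9 nm:
KE₂ = hc/λ₂ - φ = 9.2595 - 3.39 = 5.8695 eV

Change in KE:
ΔKE = KE₂ - KE₁ = 5.8695 - 0.8750 = 4.9944 eV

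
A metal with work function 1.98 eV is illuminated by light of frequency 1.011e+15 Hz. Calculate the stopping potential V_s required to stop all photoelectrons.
2.2012 V

The stopping potential V_s satisfies: eV_s = KE_max

First, find KE_max using Einstein's equation:
E_photon = hf = (6.626×10⁻³⁴ J·s)(1.011e+15 Hz) = 4.1812 eV
KE_max = E_photon - φ = 4.1812 - 1.98 = 2.2012 eV

Since eV_s = KE_max:
V_s = KE_max/e = 2.2012 V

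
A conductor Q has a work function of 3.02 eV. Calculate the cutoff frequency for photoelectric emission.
7.3023e+14 Hz

The threshold frequency is when the photon energy equals the work function:
hf₀ = φ

Solving for f₀:
f₀ = φ/h = (3.02 eV × 1.602×10⁻¹⁹ J/eV) / (6.626×10⁻³⁴ J·s)
f₀ = 7.3023e+14 Hz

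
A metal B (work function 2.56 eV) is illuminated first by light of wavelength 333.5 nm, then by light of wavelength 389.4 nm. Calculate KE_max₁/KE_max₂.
1.8553

Using Einstein's equation: KE_max = hc/λ - φ

For λ₁ = 333.5 nm:
E₁ = hc/λ₁ = 3.7177 eV
KE₁ = E₁ - φ = 3.7177 - 2.56 = 1.1577 eV

For λ₂ = 389.4 nm:
E₂ = hc/λ₂ = 3.1840 eV
KE₂ = E₂ - φ = 3.1840 - 2.56 = 0.6240 eV

Ratio: KE₁/KE₂ = 1.1577/0.6240 = 1.8553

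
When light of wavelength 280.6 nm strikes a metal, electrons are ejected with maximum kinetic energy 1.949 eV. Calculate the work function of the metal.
2.47 eV

From Einstein's photoelectric equation: KE_max = hf - φ = hc/λ - φ

Rearranging for φ:
φ = hc/λ - KE_max

Calculate photon energy:
E_photon = hc/λ = 4.4185 eV

Therefore:
φ = 4.4185 - 1.949 = 2.47 eV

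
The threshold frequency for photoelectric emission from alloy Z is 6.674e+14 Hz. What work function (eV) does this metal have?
2.76 eV

At the threshold frequency, photon energy equals work function:
φ = hf₀

Calculating:
φ = (6.626×10⁻³⁴ J·s)(6.674e+14 Hz)
φ = 2.76 eV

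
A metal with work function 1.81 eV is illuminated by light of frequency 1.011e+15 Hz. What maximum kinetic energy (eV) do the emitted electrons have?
2.3712 eV

Using Einstein's photoelectric equation: KE_max = hf - φ

First, calculate the photon energy:
E_photon = hf = (6.626×10⁻³⁴ J·s)(1.011e+15 Hz)
E_photon = 4.1812 eV

Then, the maximum kinetic energy:
KE_max = E_photon - φ = 4.1812 eV - 1.81 eV = 2.3712 eV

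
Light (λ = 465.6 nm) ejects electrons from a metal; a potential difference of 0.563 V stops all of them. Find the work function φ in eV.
2.10 eV

The stopping potential gives the maximum kinetic energy: KE_max = eV_s = 0.563 eV

From Einstein's photoelectric equation: KE_max = hc/λ - φ
Rearranging: φ = hc/λ - KE_max

Calculate photon energy:
E_photon = hc/λ = (6.626×10⁻³⁴ J·s)(3×10⁸ m/s) / (465.6×10⁻⁹ m) = 2.6629 eV

Therefore:
φ = 2.6629 - 0.563 = 2.10 eV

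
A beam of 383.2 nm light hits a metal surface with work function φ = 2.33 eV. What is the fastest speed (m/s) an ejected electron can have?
5.6438e+05 m/s

First, find the maximum kinetic energy:
E_photon = hc/λ = 3.2355 eV
KE_max = E_photon - φ = 3.2355 - 2.33 = 0.9055 eV

Convert to Joules: KE_max = 0.9055 × 1.602×10⁻¹⁹ J = 1.4508e-19 J

Then use KE = ½mv² to find velocity:
v = √(2·KE/m) = √(2 × 1.4508e-19 J / 9.109e-31 kg)
v = 5.6438e+05 m/s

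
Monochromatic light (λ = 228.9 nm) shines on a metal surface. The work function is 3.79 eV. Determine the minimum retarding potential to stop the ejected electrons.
1.6265 V

The stopping potential V_s satisfies: eV_s = KE_max

First, find KE_max using Einstein's equation:
E_photon = hc/λ = 5.4165 eV
KE_max = E_photon - φ = 5.4165 - 3.79 = 1.6265 eV

Since eV_s = KE_max:
V_s = KE_max/e = 1.6265 V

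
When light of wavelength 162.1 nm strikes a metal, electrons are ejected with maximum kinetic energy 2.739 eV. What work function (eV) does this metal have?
4.91 eV

From Einstein's photoelectric equation: KE_max = hf - φ = hc/λ - φ

Rearranging for φ:
φ = hc/λ - KE_max

Calculate photon energy:
E_photon = hc/λ = 7.6486 eV

Therefore:
φ = 7.6486 - 2.739 = 4.91 eV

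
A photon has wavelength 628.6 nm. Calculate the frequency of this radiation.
4.7692e+14 Hz

Using the wave equation: c = fλ

Solving for frequency:
f = c/λ = (3×10⁸ m/s) / (628.6×10⁻⁹ m)
f = 4.7692e+14 Hz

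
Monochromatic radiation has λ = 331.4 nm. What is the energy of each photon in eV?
3.7412 eV

Using E = hf = hc/λ:

E = hc/λ = (6.626×10⁻³⁴ J·s)(3×10⁸ m/s) / (331.4×10⁻⁹ m)
E = 3.7412 eV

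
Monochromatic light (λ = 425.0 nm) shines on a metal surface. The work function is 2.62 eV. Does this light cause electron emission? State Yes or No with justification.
Yes

For photoemission, the photon energy must exceed the work function.

Photon energy: E = hc/λ = 2.9173 eV
Work function: φ = 2.62 eV

Since E_photon (2.9173 eV) > φ (2.62 eV), photoemission WILL occur.
The threshold wavelength is λ₀ = hc/φ = 473.2 nm.
Since 425.0 nm < 473.2 nm, the light has sufficient energy.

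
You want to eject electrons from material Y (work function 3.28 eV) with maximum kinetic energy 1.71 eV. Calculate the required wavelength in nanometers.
248.47 nm

From Einstein's equation: KE_max = hc/λ - φ

Rearranging for λ:
hc/λ = KE_max + φ
λ = hc/(KE_max + φ)

Required photon energy:
E_photon = KE_max + φ = 1.71 + 3.28 = 4.99 eV

Required wavelength:
λ = hc/E_photon = (6.626×10⁻³⁴)(3×10⁸) / (4.99 × 1.602×10⁻¹⁹)
λ = 248.47 nm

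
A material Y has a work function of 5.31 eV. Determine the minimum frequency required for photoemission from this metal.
1.2840e+15 Hz

The threshold frequency is when the photon energy equals the work function:
hf₀ = φ

Solving for f₀:
f₀ = φ/h = (5.31 eV × 1.602×10⁻¹⁹ J/eV) / (6.626×10⁻³⁴ J·s)
f₀ = 1.2840e+15 Hz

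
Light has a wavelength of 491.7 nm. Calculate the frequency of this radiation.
6.0971e+14 Hz

Using the wave equation: c = fλ

Solving for frequency:
f = c/λ = (3×10⁸ m/s) / (491.7×10⁻⁹ m)
f = 6.0971e+14 Hz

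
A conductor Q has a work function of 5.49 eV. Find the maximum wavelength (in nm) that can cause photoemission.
225.84 nm

The threshold wavelength is when the photon energy equals the work function:
hc/λ₀ = φ

Solving for λ₀:
λ₀ = hc/φ = (6.626×10⁻³⁴ J·s)(3×10⁸ m/s) / (5.49 eV × 1.602×10⁻¹⁹ J/eV)
λ₀ = 225.84 nm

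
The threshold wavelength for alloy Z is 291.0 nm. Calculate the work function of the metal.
4.26 eV

At the threshold wavelength, photon energy equals work function:
φ = hc/λ₀

Calculating:
φ = (6.626×10⁻³⁴ J·s)(3×10⁸ m/s) / (291.0×10⁻⁹ m)
φ = 4.26 eV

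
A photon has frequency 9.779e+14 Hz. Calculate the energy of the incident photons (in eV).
4.0443 eV

Using E = hf:

E = hf = (6.626×10⁻³⁴ J·s)(9.779e+14 Hz)
E = 4.0443 eV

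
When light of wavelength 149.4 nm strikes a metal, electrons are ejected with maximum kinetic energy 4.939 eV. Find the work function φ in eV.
3.36 eV

From Einstein's photoelectric equation: KE_max = hf - φ = hc/λ - φ

Rearranging for φ:
φ = hc/λ - KE_max

Calculate photon energy:
E_photon = hc/λ = 8.2988 eV

Therefore:
φ = 8.2988 - 4.939 = 3.36 eV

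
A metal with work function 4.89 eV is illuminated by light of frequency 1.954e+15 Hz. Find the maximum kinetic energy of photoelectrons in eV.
3.1911 eV

Using Einstein's photoelectric equation: KE_max = hf - φ

First, calculate the photon energy:
E_photon = hf = (6.626×10⁻³⁴ J·s)(1.954e+15 Hz)
E_photon = 8.0811 eV

Then, the maximum kinetic energy:
KE_max = E_photon - φ = 8.0811 eV - 4.89 eV = 3.1911 eV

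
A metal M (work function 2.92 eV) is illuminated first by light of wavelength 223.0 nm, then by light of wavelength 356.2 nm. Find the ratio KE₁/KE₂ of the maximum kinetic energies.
4.7077

Using Einstein's equation: KE_max = hc/λ - φ

For λ₁ = 223.0 nm:
E₁ = hc/λ₁ = 5.5598 eV
KE₁ = E₁ - φ = 5.5598 - 2.92 = 2.6398 eV

For λ₂ = 356.2 nm:
E₂ = hc/λ₂ = 3.4807 eV
KE₂ = E₂ - φ = 3.4807 - 2.92 = 0.5607 eV

Ratio: KE₁/KE₂ = 2.6398/0.5607 = 4.7077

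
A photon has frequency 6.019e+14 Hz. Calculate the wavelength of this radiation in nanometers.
498.08 nm

Using the wave equation: c = fλ

Solving for wavelength:
λ = c/f = (3×10⁸ m/s) / (6.019e+14 Hz)
λ = 498.08 nm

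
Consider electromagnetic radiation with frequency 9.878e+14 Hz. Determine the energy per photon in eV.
4.0852 eV

Using E = hf:

E = hf = (6.626×10⁻³⁴ J·s)(9.878e+14 Hz)
E = 4.0852 eV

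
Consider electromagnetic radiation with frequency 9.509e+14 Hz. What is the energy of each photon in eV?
3.9326 eV

Using E = hf:

E = hf = (6.626×10⁻³⁴ J·s)(9.509e+14 Hz)
E = 3.9326 eV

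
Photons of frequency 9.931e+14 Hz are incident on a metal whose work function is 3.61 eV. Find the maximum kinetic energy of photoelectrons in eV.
0.4971 eV

Using Einstein's photoelectric equation: KE_max = hf - φ

First, calculate the photon energy:
E_photon = hf = (6.626×10⁻³⁴ J·s)(9.931e+14 Hz)
E_photon = 4.1071 eV

Then, the maximum kinetic energy:
KE_max = E_photon - φ = 4.1071 eV - 3.61 eV = 0.4971 eV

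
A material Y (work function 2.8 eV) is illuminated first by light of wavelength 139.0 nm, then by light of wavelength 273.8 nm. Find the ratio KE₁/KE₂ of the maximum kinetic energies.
3.5409

Using Einstein's equation: KE_max = hc/λ - φ

For λ₁ = 139.0 nm:
E₁ = hc/λ₁ = 8.9197 eV
KE₁ = E₁ - φ = 8.9197 - 2.8 = 6.1197 eV

For λ₂ = 273.8 nm:
E₂ = hc/λ₂ = 4.5283 eV
KE₂ = E₂ - φ = 4.5283 - 2.8 = 1.7283 eV

Ratio: KE₁/KE₂ = 6.1197/1.7283 = 3.5409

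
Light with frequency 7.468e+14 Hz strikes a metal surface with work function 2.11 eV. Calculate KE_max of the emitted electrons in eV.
0.9785 eV

Using Einstein's photoelectric equation: KE_max = hf - φ

First, calculate the photon energy:
E_photon = hf = (6.626×10⁻³⁴ J·s)(7.468e+14 Hz)
E_photon = 3.0885 eV

Then, the maximum kinetic energy:
KE_max = E_photon - φ = 3.0885 eV - 2.11 eV = 0.9785 eV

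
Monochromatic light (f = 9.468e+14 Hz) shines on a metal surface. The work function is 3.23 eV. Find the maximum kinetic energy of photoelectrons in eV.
0.6857 eV

Using Einstein's photoelectric equation: KE_max = hf - φ

First, calculate the photon energy:
E_photon = hf = (6.626×10⁻³⁴ J·s)(9.468e+14 Hz)
E_photon = 3.9157 eV

Then, the maximum kinetic energy:
KE_max = E_photon - φ = 3.9157 eV - 3.23 eV = 0.6857 eV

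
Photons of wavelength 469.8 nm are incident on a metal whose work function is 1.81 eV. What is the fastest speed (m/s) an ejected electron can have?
5.4004e+05 m/s

First, find the maximum kinetic energy:
E_photon = hc/λ = 2.6391 eV
KE_max = E_photon - φ = 2.6391 - 1.81 = 0.8291 eV

Convert to Joules: KE_max = 0.8291 × 1.602×10⁻¹⁹ J = 1.3283e-19 J

Then use KE = ½mv² to find velocity:
v = √(2·KE/m) = √(2 × 1.3283e-19 J / 9.109e-31 kg)
v = 5.4004e+05 m/s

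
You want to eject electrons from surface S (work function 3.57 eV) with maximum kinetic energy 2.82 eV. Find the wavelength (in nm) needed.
194.03 nm

From Einstein's equation: KE_max = hc/λ - φ

Rearranging for λ:
hc/λ = KE_max + φ
λ = hc/(KE_max + φ)

Required photon energy:
E_photon = KE_max + φ = 2.82 + 3.57 = 6.39 eV

Required wavelength:
λ = hc/E_photon = (6.626×10⁻³⁴)(3×10⁸) / (6.39 × 1.602×10⁻¹⁹)
λ = 194.03 nm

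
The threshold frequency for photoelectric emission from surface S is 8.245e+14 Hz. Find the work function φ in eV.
3.41 eV

At the threshold frequency, photon energy equals work function:
φ = hf₀

Calculating:
φ = (6.626×10⁻³⁴ J·s)(8.245e+14 Hz)
φ = 3.41 eV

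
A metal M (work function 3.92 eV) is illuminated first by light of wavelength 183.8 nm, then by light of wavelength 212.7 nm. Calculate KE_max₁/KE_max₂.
1.4801

Using Einstein's equation: KE_max = hc/λ - φ

For λ₁ = 183.8 nm:
E₁ = hc/λ₁ = 6.7456 eV
KE₁ = E₁ - φ = 6.7456 - 3.92 = 2.8256 eV

For λ₂ = 212.7 nm:
E₂ = hc/λ₂ = 5.8291 eV
KE₂ = E₂ - φ = 5.8291 - 3.92 = 1.9091 eV

Ratio: KE₁/KE₂ = 2.8256/1.9091 = 1.4801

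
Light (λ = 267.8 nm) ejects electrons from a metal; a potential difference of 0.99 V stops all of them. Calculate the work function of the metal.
3.64 eV

The stopping potential gives the maximum kinetic energy: KE_max = eV_s = 0.99 eV

From Einstein's photoelectric equation: KE_max = hc/λ - φ
Rearranging: φ = hc/λ - KE_max

Calculate photon energy:
E_photon = hc/λ = (6.626×10⁻³⁴ J·s)(3×10⁸ m/s) / (267.8×10⁻⁹ m) = 4.6297 eV

Therefore:
φ = 4.6297 - 0.99 = 3.64 eV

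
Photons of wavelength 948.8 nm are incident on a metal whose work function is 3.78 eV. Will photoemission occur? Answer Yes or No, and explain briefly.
No

For photoemission, the photon energy must exceed the work function.

Photon energy: E = hc/λ = 1.3067 eV
Work function: φ = 3.78 eV

Since E_photon (1.3067 eV) < φ (3.78 eV), photoemission will NOT occur.
The threshold wavelength is λ₀ = hc/φ = 328.0 nm.
Since 948.8 nm > 328.0 nm, the photons lack sufficient energy.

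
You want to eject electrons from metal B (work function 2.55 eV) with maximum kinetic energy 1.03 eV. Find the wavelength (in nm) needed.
346.32 nm

From Einstein's equation: KE_max = hc/λ - φ

Rearranging for λ:
hc/λ = KE_max + φ
λ = hc/(KE_max + φ)

Required photon energy:
E_photon = KE_max + φ = 1.03 + 2.55 = 3.58 eV

Required wavelength:
λ = hc/E_photon = (6.626×10⁻³⁴)(3×10⁸) / (3.58 × 1.602×10⁻¹⁹)
λ = 346.32 nm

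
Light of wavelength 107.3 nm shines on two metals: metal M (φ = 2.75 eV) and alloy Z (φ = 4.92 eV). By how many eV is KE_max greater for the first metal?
2.1700 eV

Using KE_max = hc/λ - φ for each metal:

Photon energy: E = hc/λ = 11.5549 eV

For metal M (φ₁ = 2.75 eV):
KE₁ = E - φ₁ = 11.5549 - 2.75 = 8.8049 eV

For alloy Z (φ₂ = 4.92 eV):
KE₂ = E - φ₂ = 11.5549 - 4.92 = 6.6349 eV

Difference:
ΔKE = KE₁ - KE₂ = 8.8049 - 6.6349 = 2.1700 eV

Note: The difference equals the difference in work functions: 4.92 - 2.75 = 2.17 eV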